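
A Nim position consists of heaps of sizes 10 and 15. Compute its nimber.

5

Nim-sum: 10 XOR 15 = 5.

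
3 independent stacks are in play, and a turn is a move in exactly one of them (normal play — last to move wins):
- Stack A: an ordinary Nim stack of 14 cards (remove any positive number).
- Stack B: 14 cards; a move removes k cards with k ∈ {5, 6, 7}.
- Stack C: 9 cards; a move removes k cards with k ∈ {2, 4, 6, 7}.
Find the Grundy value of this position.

14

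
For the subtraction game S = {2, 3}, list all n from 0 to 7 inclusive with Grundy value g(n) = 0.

Compute g(0), g(1), … for moves {2, 3}:
k:     0  1  2  3  4  5  6  7
g(k):  0  0  1  1  2  0  0  1
The P-positions (g = 0) in 0..7 are 0, 1, 5, 6.

0, 1, 5, 6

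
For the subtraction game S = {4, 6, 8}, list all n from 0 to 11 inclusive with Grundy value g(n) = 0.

0, 1, 2, 3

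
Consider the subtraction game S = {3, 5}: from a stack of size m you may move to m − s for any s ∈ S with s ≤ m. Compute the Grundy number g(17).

Compute g(0), g(1), … for moves {3, 5}:
k:     0  1  2  3  4  5  6  7  8  9 10 11 12 13 14 15 16 17
g(k):  0  0  0  1  1  1  2  2  0  0  0  1  1  1  2  2  0  0
So g(17) = 0.

0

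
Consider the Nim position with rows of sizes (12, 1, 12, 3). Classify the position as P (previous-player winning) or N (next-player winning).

N-position

Compute the nim-sum pairwise:
12 XOR 1 = 13
13 XOR 12 = 1
1 XOR 3 = 2
The nim-sum is 2 ≠ 0, so this is an N-position: the player to move can win.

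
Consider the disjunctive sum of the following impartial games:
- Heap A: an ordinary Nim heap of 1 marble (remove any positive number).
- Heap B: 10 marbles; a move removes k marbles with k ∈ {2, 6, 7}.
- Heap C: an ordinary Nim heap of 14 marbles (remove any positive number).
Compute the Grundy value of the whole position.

Heap A is a plain Nim heap of size 1, so its Grundy value is 1.
Grundy values for heap B (subtraction set {2, 6, 7}):
g(0) = mex{} = 0
g(1) = mex{} = 0
g(2) = mex{0} = 1
g(3) = mex{0} = 1
g(4) = mex{1} = 0
g(5) = mex{1} = 0
g(6) = mex{0} = 1
g(7) = mex{0} = 1
g(8) = mex{0,1} = 2
g(9) = mex{1} = 0
g(10) = mex{0,1,2} = 3
So g(10) = 3.
Heap C is a plain Nim heap of size 14, so its Grundy value is 14.
The value of a disjunctive sum is the nim-sum of the parts.
Combined value = 1 XOR 3 XOR 14 = 12.

12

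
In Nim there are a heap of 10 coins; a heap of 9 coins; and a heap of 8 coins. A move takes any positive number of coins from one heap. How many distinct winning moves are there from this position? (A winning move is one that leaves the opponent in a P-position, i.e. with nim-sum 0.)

Nim-sum: 10 ⊕ 9 ⊕ 8 = 11.
The overall nim-sum is X = 11. A heap of size p has a winning move iff p XOR X < p (reduce it to p XOR X).
  10: 10 XOR 11 = 1 < 10 — winning move (to 1).
  9: 9 XOR 11 = 2 < 9 — winning move (to 2).
  8: 8 XOR 11 = 3 < 8 — winning move (to 3).
That gives 3 winning moves.

3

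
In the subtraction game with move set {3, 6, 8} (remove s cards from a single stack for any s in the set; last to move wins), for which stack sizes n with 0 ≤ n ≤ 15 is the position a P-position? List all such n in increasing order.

0, 1, 2, 11, 12, 13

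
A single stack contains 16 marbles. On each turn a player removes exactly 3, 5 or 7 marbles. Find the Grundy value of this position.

2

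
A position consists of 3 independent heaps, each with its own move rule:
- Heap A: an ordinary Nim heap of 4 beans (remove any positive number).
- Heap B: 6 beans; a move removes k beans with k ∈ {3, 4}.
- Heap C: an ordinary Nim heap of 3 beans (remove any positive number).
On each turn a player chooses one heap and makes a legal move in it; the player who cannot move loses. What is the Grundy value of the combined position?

5

Heap A is a plain Nim heap of size 4, so its Grundy value is 4.
Grundy values for heap B (subtraction set {3, 4}):
g(0) = mex{} = 0
g(1) = mex{} = 0
g(2) = mex{} = 0
g(3) = mex{0} = 1
g(4) = mex{0} = 1
g(5) = mex{0} = 1
g(6) = mex{0,1} = 2
So g(6) = 2.
Heap C is a plain Nim heap of size 3, so its Grundy value is 3.
The value of a disjunctive sum is the nim-sum of the parts.
Combined value = 4 ⊕ 2 ⊕ 3 = 5.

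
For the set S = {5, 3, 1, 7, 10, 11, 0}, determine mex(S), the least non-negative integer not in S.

2

The values 0, 1 are all present; 2 is the first non-negative integer missing from the set.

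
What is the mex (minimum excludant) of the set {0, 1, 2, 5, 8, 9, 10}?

The values 0, 1, 2 are all present; 3 is the first non-negative integer missing from the set.

3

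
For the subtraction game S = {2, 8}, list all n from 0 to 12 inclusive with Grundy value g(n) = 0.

Build the Grundy sequence with g(k) = mex{g(k−s) : s ∈ {2, 8}, s ≤ k}:
g(0) = mex{} = 0
g(1) = mex{} = 0
g(2) = mex{0} = 1
g(3) = mex{0} = 1
g(4) = mex{1} = 0
g(5) = mex{1} = 0
g(6) = mex{0} = 1
g(7) = mex{0} = 1
g(8) = mex{0,1} = 2
g(9) = mex{0,1} = 2
g(10) = mex{1,2} = 0
g(11) = mex{1,2} = 0
g(12) = mex{0} = 1
The P-positions (g = 0) in 0..12 are 0, 1, 4, 5, 10, 11.

0, 1, 4, 5, 10, 11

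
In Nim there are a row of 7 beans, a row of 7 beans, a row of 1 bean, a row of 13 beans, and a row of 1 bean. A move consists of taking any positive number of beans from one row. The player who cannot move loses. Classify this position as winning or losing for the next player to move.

Winning position

Compute the nim-sum pairwise:
7 XOR 7 = 0
0 XOR 1 = 1
1 XOR 13 = 12
12 XOR 1 = 13
The nim-sum is 13 ≠ 0, so this is an N-position: the player to move can win.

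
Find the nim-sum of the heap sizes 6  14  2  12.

In binary:
  0110  (6)
  1110  (14)
  0010  (2)
  1100  (12)
  ----
  0110  (6)

6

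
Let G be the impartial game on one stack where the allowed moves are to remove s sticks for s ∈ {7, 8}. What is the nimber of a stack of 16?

Grundy values for subtraction set {7, 8}:
k:     0  1  2  3  4  5  6  7  8  9 10 11 12 13 14 15 16
g(k):  0  0  0  0  0  0  0  1  1  1  1  1  1  1  2  0  0
So g(16) = 0.

0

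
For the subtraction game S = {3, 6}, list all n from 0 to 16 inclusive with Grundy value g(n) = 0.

0, 1, 2, 9, 10, 11

Build the Grundy sequence with g(k) = mex{g(k−s) : s ∈ {3, 6}, s ≤ k}:
k:     0  1  2  3  4  5  6  7  8  9 10 11 12 13 14 15 16
g(k):  0  0  0  1  1  1  2  2  2  0  0  0  1  1  1  2  2
The P-positions (g = 0) in 0..16 are 0, 1, 2, 9, 10, 11.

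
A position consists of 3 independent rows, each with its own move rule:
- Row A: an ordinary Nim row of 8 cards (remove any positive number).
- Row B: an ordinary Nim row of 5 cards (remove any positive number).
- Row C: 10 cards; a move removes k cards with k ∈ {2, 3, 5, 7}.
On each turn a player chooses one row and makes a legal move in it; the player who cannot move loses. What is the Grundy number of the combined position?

13

Row A is a plain Nim row of size 8, so its Grundy value is 8.
Row B is a plain Nim row of size 5, so its Grundy value is 5.
For row C, compute g(0), g(1), … with moves {2, 3, 5, 7}:
g(0) = mex{} = 0
g(1) = mex{} = 0
g(2) = mex{0} = 1
g(3) = mex{0} = 1
g(4) = mex{0,1} = 2
g(5) = mex{0,1} = 2
g(6) = mex{0,1,2} = 3
g(7) = mex{0,1,2} = 3
g(8) = mex{0,1,2,3} = 4
g(9) = mex{1,2,3} = 0
g(10) = mex{1,2,3,4} = 0
So g(10) = 0.
The value of a disjunctive sum is the nim-sum of the parts.
Combined value = 8 ⊕ 5 ⊕ 0 = 13.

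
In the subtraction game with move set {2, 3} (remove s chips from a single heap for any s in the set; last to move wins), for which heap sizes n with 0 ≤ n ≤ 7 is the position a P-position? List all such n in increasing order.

Build the Grundy sequence with g(k) = mex{g(k−s) : s ∈ {2, 3}, s ≤ k}:
k:     0  1  2  3  4  5  6  7
g(k):  0  0  1  1  2  0  0  1
The P-positions (g = 0) in 0..7 are 0, 1, 5, 6.

0, 1, 5, 6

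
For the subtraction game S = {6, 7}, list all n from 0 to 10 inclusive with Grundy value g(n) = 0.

0, 1, 2, 3, 4, 5

Build the Grundy sequence with g(k) = mex{g(k−s) : s ∈ {6, 7}, s ≤ k}:
k:     0  1  2  3  4  5  6  7  8  9 10
g(k):  0  0  0  0  0  0  1  1  1  1  1
The P-positions (g = 0) in 0..10 are 0, 1, 2, 3, 4, 5.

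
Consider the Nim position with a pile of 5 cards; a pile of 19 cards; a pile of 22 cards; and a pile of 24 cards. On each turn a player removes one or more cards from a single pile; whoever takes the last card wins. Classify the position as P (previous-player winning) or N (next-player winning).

N-position

Bitwise XOR of the heap sizes:
  00101  (5)
  10011  (19)
  10110  (22)
  11000  (24)
  -----
  11000  (24)
The nim-sum is 24 ≠ 0, so this is an N-position: the player to move can win.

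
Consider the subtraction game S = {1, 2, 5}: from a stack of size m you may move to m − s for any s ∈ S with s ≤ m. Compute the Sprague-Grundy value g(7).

1

Compute g(0), g(1), … for moves {1, 2, 5}:
k:     0  1  2  3  4  5  6  7
g(k):  0  1  2  0  1  2  0  1
So g(7) = 1.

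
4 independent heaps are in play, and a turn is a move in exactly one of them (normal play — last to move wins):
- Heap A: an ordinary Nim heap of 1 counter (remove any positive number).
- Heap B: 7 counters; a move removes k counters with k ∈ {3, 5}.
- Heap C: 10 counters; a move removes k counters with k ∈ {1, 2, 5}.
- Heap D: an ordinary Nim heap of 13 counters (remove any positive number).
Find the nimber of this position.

Heap A is a plain Nim heap of size 1, so its Grundy value is 1.
For heap B, compute g(0), g(1), … with moves {3, 5}:
k:     0  1  2  3  4  5  6  7
g(k):  0  0  0  1  1  1  2  2
So g(7) = 2.
Build the Grundy sequence for heap C with g(k) = mex{g(k−s) : s ∈ {1, 2, 5}, s ≤ k}:
g(0) = mex{} = 0
g(1) = mex{0} = 1
g(2) = mex{0,1} = 2
g(3) = mex{1,2} = 0
g(4) = mex{0,2} = 1
g(5) = mex{0,1} = 2
g(6) = mex{1,2} = 0
g(7) = mex{0,2} = 1
g(8) = mex{0,1} = 2
g(9) = mex{1,2} = 0
g(10) = mex{0,2} = 1
So g(10) = 1.
Heap D is a plain Nim heap of size 13, so its Grundy value is 13.
The value of a disjunctive sum is the nim-sum of the parts.
Combined value = 1 XOR 2 XOR 1 XOR 13 = 15.

15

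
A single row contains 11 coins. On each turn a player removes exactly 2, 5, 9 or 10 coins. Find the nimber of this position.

Compute g(0), g(1), … for moves {2, 5, 9, 10}:
k:     0  1  2  3  4  5  6  7  8  9 10 11
g(k):  0  0  1  1  0  2  1  0  0  1  1  2
So g(11) = 2.

2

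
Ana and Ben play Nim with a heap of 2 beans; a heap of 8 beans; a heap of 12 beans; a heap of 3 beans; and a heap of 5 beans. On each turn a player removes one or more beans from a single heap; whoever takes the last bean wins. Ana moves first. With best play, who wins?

Nim-sum: 2 ⊕ 8 ⊕ 12 ⊕ 3 ⊕ 5 = 0.
The nim-sum is 0, so this is a P-position: the player to move is in a losing position under optimal play; Ana is about to move from it and so loses — Ben wins.

Ben wins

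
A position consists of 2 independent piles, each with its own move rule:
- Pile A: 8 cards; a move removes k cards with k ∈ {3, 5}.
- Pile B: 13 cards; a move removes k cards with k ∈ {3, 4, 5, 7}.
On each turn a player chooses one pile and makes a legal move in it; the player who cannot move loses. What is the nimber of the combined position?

Grundy values for pile A (subtraction set {3, 5}):
g(0) = mex{} = 0
g(1) = mex{} = 0
g(2) = mex{} = 0
g(3) = mex{0} = 1
g(4) = mex{0} = 1
g(5) = mex{0} = 1
g(6) = mex{0,1} = 2
g(7) = mex{0,1} = 2
g(8) = mex{1} = 0
So g(8) = 0.
Grundy values for pile B (subtraction set {3, 4, 5, 7}):
g(0) = mex{} = 0
g(1) = mex{} = 0
g(2) = mex{} = 0
g(3) = mex{0} = 1
g(4) = mex{0} = 1
g(5) = mex{0} = 1
g(6) = mex{0,1} = 2
g(7) = mex{0,1} = 2
g(8) = mex{0,1} = 2
g(9) = mex{0,1,2} = 3
g(10) = mex{1,2} = 0
g(11) = mex{1,2} = 0
g(12) = mex{1,2,3} = 0
g(13) = mex{0,2,3} = 1
So g(13) = 1.
By the Sprague-Grundy theorem, the Grundy value of a sum of independent games is the XOR of the component values.
Combined value = 0 ⊕ 1 = 1.

1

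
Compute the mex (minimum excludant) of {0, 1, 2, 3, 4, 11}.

5

The values 0, 1, 2, 3, 4 are all present; 5 is the first non-negative integer missing from the set.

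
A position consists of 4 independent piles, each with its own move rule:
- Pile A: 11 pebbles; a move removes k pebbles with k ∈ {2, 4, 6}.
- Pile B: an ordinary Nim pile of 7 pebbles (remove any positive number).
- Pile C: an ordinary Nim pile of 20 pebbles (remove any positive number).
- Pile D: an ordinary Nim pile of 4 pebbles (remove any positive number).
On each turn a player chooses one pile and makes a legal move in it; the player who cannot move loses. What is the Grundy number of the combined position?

22

Grundy values for pile A (subtraction set {2, 4, 6}):
g(0) = mex{} = 0
g(1) = mex{} = 0
g(2) = mex{0} = 1
g(3) = mex{0} = 1
g(4) = mex{0,1} = 2
g(5) = mex{0,1} = 2
g(6) = mex{0,1,2} = 3
g(7) = mex{0,1,2} = 3
g(8) = mex{1,2,3} = 0
g(9) = mex{1,2,3} = 0
g(10) = mex{0,2,3} = 1
g(11) = mex{0,2,3} = 1
So g(11) = 1.
Pile B is a plain Nim pile of size 7, so its Grundy value is 7.
Pile C is a plain Nim pile of size 20, so its Grundy value is 20.
Pile D is a plain Nim pile of size 4, so its Grundy value is 4.
The value of a disjunctive sum is the nim-sum of the parts.
Combined value = 1 XOR 7 XOR 20 XOR 4 = 22.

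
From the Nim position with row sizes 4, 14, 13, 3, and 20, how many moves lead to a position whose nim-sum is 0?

1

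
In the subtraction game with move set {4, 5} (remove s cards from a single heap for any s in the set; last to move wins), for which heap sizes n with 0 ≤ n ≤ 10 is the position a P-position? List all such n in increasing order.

0, 1, 2, 3, 9, 10

Grundy values for subtraction set {4, 5}:
g(0) = mex{} = 0
g(1) = mex{} = 0
g(2) = mex{} = 0
g(3) = mex{} = 0
g(4) = mex{0} = 1
g(5) = mex{0} = 1
g(6) = mex{0} = 1
g(7) = mex{0} = 1
g(8) = mex{0,1} = 2
g(9) = mex{1} = 0
g(10) = mex{1} = 0
The P-positions (g = 0) in 0..10 are 0, 1, 2, 3, 9, 10.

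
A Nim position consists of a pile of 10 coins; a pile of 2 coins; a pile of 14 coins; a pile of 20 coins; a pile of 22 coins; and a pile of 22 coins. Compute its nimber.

18

Write each in binary and XOR column by column:
  01010  (10)
  00010  (2)
  01110  (14)
  10100  (20)
  10110  (22)
  10110  (22)
  -----
  10010  (18)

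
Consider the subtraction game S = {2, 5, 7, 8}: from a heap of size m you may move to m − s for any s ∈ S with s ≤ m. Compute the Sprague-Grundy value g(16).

1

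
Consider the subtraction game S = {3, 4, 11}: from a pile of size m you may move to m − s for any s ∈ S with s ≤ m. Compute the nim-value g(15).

Grundy values for subtraction set {3, 4, 11}:
k:     0  1  2  3  4  5  6  7  8  9 10 11 12 13 14 15
g(k):  0  0  0  1  1  1  2  0  0  0  1  1  1  2  0  0
So g(15) = 0.

0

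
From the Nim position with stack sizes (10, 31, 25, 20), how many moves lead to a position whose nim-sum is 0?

3

Compute the nim-sum pairwise:
10 ^ 31 = 21
21 ^ 25 = 12
12 ^ 20 = 24
The overall nim-sum is X = 24. A stack of size p has a winning move iff p XOR X < p (reduce it to p XOR X).
  10: 10 XOR 24 = 18 ≥ 10 — no move.
  31: 31 XOR 24 = 7 < 31 — winning move (to 7).
  25: 25 XOR 24 = 1 < 25 — winning move (to 1).
  20: 20 XOR 24 = 12 < 20 — winning move (to 12).
That gives 3 winning moves.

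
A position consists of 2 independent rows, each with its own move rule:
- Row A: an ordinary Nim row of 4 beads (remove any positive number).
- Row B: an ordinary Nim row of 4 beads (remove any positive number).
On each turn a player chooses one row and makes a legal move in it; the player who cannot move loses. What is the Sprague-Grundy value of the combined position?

Row A is a plain Nim row of size 4, so its Grundy value is 4.
Row B is a plain Nim row of size 4, so its Grundy value is 4.
The value of a disjunctive sum is the nim-sum of the parts.
Combined value = 4 XOR 4 = 0.

0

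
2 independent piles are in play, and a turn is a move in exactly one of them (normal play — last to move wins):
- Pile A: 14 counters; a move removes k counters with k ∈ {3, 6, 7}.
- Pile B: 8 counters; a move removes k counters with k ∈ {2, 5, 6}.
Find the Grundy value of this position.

1

For pile A, compute g(0), g(1), … with moves {3, 6, 7}:
k:     0  1  2  3  4  5  6  7  8  9 10 11 12 13 14
g(k):  0  0  0  1  1  1  2  2  2  3  0  0  0  1  1
So g(14) = 1.
Build the Grundy sequence for pile B with g(k) = mex{g(k−s) : s ∈ {2, 5, 6}, s ≤ k}:
k:     0  1  2  3  4  5  6  7  8
g(k):  0  0  1  1  0  2  1  3  0
So g(8) = 0.
The value of a disjunctive sum is the nim-sum of the parts.
Combined value = 1 ⊕ 0 = 1.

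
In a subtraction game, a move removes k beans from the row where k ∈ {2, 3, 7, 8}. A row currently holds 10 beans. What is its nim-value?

0

Build the Grundy sequence with g(k) = mex{g(k−s) : s ∈ {2, 3, 7, 8}, s ≤ k}:
k:     0  1  2  3  4  5  6  7  8  9 10
g(k):  0  0  1  1  2  0  0  1  1  2  0
So g(10) = 0.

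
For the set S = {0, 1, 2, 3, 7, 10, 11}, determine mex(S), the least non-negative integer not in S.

4

The values 0, 1, 2, 3 are all present; 4 is the first non-negative integer missing from the set.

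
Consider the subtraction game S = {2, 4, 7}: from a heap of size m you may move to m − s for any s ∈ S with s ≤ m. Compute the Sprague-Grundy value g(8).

1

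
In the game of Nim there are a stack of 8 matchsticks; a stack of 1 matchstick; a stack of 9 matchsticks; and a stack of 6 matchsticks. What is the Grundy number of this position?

6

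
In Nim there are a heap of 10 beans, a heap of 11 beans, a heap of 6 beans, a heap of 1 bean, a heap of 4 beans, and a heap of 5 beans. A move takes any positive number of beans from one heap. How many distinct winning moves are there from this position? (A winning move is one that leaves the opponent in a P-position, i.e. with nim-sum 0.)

Bitwise XOR of the heap sizes:
  1010  (10)
  1011  (11)
  0110  (6)
  0001  (1)
  0100  (4)
  0101  (5)
  ----
  0111  (7)
The overall nim-sum is X = 7. A heap of size p has a winning move iff p XOR X < p (reduce it to p XOR X).
  10: 10 XOR 7 = 13 ≥ 10 — no move.
  11: 11 XOR 7 = 12 ≥ 11 — no move.
  6: 6 XOR 7 = 1 < 6 — winning move (to 1).
  1: 1 XOR 7 = 6 ≥ 1 — no move.
  4: 4 XOR 7 = 3 < 4 — winning move (to 3).
  5: 5 XOR 7 = 2 < 5 — winning move (to 2).
That gives 3 winning moves.

3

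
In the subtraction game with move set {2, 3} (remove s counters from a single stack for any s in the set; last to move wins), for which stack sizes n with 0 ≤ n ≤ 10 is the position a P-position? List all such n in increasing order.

Build the Grundy sequence with g(k) = mex{g(k−s) : s ∈ {2, 3}, s ≤ k}:
k:     0  1  2  3  4  5  6  7  8  9 10
g(k):  0  0  1  1  2  0  0  1  1  2  0
The P-positions (g = 0) in 0..10 are 0, 1, 5, 6, 10.

0, 1, 5, 6, 10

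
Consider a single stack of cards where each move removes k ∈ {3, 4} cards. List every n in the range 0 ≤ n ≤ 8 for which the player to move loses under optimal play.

0, 1, 2, 7, 8

Compute g(0), g(1), … for moves {3, 4}:
g(0) = mex{} = 0
g(1) = mex{} = 0
g(2) = mex{} = 0
g(3) = mex{0} = 1
g(4) = mex{0} = 1
g(5) = mex{0} = 1
g(6) = mex{0,1} = 2
g(7) = mex{1} = 0
g(8) = mex{1} = 0
The P-positions (g = 0) in 0..8 are 0, 1, 2, 7, 8.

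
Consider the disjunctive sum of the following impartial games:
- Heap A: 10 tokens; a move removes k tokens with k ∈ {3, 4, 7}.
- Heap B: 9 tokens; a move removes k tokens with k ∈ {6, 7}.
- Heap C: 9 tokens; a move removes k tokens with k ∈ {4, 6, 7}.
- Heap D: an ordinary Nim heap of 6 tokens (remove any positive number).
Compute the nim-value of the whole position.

5

Build the Grundy sequence for heap A with g(k) = mex{g(k−s) : s ∈ {3, 4, 7}, s ≤ k}:
k:     0  1  2  3  4  5  6  7  8  9 10
g(k):  0  0  0  1  1  1  2  2  2  3  0
So g(10) = 0.
Build the Grundy sequence for heap B with g(k) = mex{g(k−s) : s ∈ {6, 7}, s ≤ k}:
k:     0  1  2  3  4  5  6  7  8  9
g(k):  0  0  0  0  0  0  1  1  1  1
So g(9) = 1.
Grundy values for heap C (subtraction set {4, 6, 7}):
k:     0  1  2  3  4  5  6  7  8  9
g(k):  0  0  0  0  1  1  1  1  2  2
So g(9) = 2.
Heap D is a plain Nim heap of size 6, so its Grundy value is 6.
By the Sprague-Grundy theorem, the Grundy value of a sum of independent games is the XOR of the component values.
Combined value = 0 XOR 1 XOR 2 XOR 6 = 5.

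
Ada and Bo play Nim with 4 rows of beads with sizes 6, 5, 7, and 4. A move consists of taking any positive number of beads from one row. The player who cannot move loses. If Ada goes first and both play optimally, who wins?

Compute the nim-sum pairwise:
6 XOR 5 = 3
3 XOR 7 = 4
4 XOR 4 = 0
The nim-sum is 0, so this is a P-position: the player to move is in a losing position under optimal play; Ada is about to move from it and so loses — Bo wins.

Bo wins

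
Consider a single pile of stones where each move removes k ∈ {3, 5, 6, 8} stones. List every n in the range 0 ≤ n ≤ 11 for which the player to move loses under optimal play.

Build the Grundy sequence with g(k) = mex{g(k−s) : s ∈ {3, 5, 6, 8}, s ≤ k}:
g(0) = mex{} = 0
g(1) = mex{} = 0
g(2) = mex{} = 0
g(3) = mex{0} = 1
g(4) = mex{0} = 1
g(5) = mex{0} = 1
g(6) = mex{0,1} = 2
g(7) = mex{0,1} = 2
g(8) = mex{0,1} = 2
g(9) = mex{0,1,2} = 3
g(10) = mex{0,1,2} = 3
g(11) = mex{1,2} = 0
The P-positions (g = 0) in 0..11 are 0, 1, 2, 11.

0, 1, 2, 11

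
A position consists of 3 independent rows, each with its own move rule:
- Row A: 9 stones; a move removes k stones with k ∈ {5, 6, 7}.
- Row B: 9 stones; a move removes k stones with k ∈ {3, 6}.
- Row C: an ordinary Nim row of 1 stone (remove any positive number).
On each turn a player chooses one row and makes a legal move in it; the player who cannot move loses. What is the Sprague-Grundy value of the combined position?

For row A, compute g(0), g(1), … with moves {5, 6, 7}:
k:     0  1  2  3  4  5  6  7  8  9
g(k):  0  0  0  0  0  1  1  1  1  1
So g(9) = 1.
For row B, compute g(0), g(1), … with moves {3, 6}:
k:     0  1  2  3  4  5  6  7  8  9
g(k):  0  0  0  1  1  1  2  2  2  0
So g(9) = 0.
Row C is a plain Nim row of size 1, so its Grundy value is 1.
By the Sprague-Grundy theorem, the Grundy value of a sum of independent games is the XOR of the component values.
Combined value = 1 ⊕ 0 ⊕ 1 = 0.

0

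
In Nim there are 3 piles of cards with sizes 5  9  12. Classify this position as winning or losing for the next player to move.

Losing position

Bitwise XOR of the heap sizes:
  0101  (5)
  1001  (9)
  1100  (12)
  ----
  0000  (0)
The nim-sum is 0, so this is a P-position: the player to move is in a losing position under optimal play.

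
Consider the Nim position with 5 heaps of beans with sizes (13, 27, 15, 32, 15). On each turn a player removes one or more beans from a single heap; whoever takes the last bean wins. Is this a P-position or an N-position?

N-position

Bitwise XOR of the heap sizes:
  001101  (13)
  011011  (27)
  001111  (15)
  100000  (32)
  001111  (15)
  ------
  110110  (54)
The nim-sum is 54 ≠ 0, so this is an N-position: the player to move can win.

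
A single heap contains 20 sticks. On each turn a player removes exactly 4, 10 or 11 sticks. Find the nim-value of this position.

1

Build the Grundy sequence with g(k) = mex{g(k−s) : s ∈ {4, 10, 11}, s ≤ k}:
k:     0  1  2  3  4  5  6  7  8  9 10 11 12 13 14 15 16 17 18 19 20
g(k):  0  0  0  0  1  1  1  1  0  0  2  2  1  1  3  0  0  0  2  1  1
So g(20) = 1.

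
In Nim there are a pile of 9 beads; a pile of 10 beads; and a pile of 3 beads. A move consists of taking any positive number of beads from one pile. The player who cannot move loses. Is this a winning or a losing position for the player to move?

Losing position

Compute the nim-sum pairwise:
9 XOR 10 = 3
3 XOR 3 = 0
The nim-sum is 0, so this is a P-position: the player to move is in a losing position under optimal play.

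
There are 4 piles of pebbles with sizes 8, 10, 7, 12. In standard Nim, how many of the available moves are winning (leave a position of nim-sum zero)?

3

In binary:
  1000  (8)
  1010  (10)
  0111  (7)
  1100  (12)
  ----
  1001  (9)
The overall nim-sum is X = 9. A pile of size p has a winning move iff p XOR X < p (reduce it to p XOR X).
  8: 8 XOR 9 = 1 < 8 — winning move (to 1).
  10: 10 XOR 9 = 3 < 10 — winning move (to 3).
  7: 7 XOR 9 = 14 ≥ 7 — no move.
  12: 12 XOR 9 = 5 < 12 — winning move (to 5).
That gives 3 winning moves.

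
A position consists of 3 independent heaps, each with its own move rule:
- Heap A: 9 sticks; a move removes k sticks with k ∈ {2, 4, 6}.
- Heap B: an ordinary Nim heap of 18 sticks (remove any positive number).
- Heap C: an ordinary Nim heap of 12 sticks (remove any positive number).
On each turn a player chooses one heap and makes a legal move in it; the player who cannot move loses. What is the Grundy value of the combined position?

Build the Grundy sequence for heap A with g(k) = mex{g(k−s) : s ∈ {2, 4, 6}, s ≤ k}:
g(0) = mex{} = 0
g(1) = mex{} = 0
g(2) = mex{0} = 1
g(3) = mex{0} = 1
g(4) = mex{0,1} = 2
g(5) = mex{0,1} = 2
g(6) = mex{0,1,2} = 3
g(7) = mex{0,1,2} = 3
g(8) = mex{1,2,3} = 0
g(9) = mex{1,2,3} = 0
So g(9) = 0.
Heap B is a plain Nim heap of size 18, so its Grundy value is 18.
Heap C is a plain Nim heap of size 12, so its Grundy value is 12.
By the Sprague-Grundy theorem, the Grundy value of a sum of independent games is the XOR of the component values.
Combined value = 0 ⊕ 18 ⊕ 12 = 30.

30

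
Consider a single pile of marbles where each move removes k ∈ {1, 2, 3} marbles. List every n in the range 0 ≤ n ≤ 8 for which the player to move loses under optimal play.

0, 4, 8

Build the Grundy sequence with g(k) = mex{g(k−s) : s ∈ {1, 2, 3}, s ≤ k}:
k:     0  1  2  3  4  5  6  7  8
g(k):  0  1  2  3  0  1  2  3  0
The P-positions (g = 0) in 0..8 are 0, 4, 8.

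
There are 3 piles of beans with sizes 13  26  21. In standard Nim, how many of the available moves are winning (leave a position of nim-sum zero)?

Compute the nim-sum pairwise:
13 ^ 26 = 23
23 ^ 21 = 2
The overall nim-sum is X = 2. A pile of size p has a winning move iff p XOR X < p (reduce it to p XOR X).
  13: 13 XOR 2 = 15 ≥ 13 — no move.
  26: 26 XOR 2 = 24 < 26 — winning move (to 24).
  21: 21 XOR 2 = 23 ≥ 21 — no move.
That gives 1 winning move.

1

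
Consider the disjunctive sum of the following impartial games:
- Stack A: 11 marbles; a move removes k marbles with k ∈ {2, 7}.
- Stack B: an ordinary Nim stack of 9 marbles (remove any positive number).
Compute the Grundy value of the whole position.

Build the Grundy sequence for stack A with g(k) = mex{g(k−s) : s ∈ {2, 7}, s ≤ k}:
k:     0  1  2  3  4  5  6  7  8  9 10 11
g(k):  0  0  1  1  0  0  1  1  2  0  0  1
So g(11) = 1.
Stack B is a plain Nim stack of size 9, so its Grundy value is 9.
By the Sprague-Grundy theorem, the Grundy value of a sum of independent games is the XOR of the component values.
Combined value = 1 XOR 9 = 8.

8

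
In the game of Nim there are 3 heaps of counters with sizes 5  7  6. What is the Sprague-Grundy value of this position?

Nim-sum: 5 ^ 7 ^ 6 = 4.

4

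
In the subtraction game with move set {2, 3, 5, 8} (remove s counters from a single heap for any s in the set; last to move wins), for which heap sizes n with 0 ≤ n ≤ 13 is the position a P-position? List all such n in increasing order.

0, 1, 7, 11

Grundy values for subtraction set {2, 3, 5, 8}:
g(0) = mex{} = 0
g(1) = mex{} = 0
g(2) = mex{0} = 1
g(3) = mex{0} = 1
g(4) = mex{0,1} = 2
g(5) = mex{0,1} = 2
g(6) = mex{0,1,2} = 3
g(7) = mex{1,2} = 0
g(8) = mex{0,1,2,3} = 4
g(9) = mex{0,2,3} = 1
g(10) = mex{0,1,2,4} = 3
g(11) = mex{1,3,4} = 0
g(12) = mex{0,1,2,3} = 4
g(13) = mex{0,2,3,4} = 1
The P-positions (g = 0) in 0..13 are 0, 1, 7, 11.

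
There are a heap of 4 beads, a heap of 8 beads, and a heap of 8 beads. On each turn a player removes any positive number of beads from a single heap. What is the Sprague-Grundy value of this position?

4

Nim-sum: 4 XOR 8 XOR 8 = 4.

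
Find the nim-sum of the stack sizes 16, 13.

29

Compute the nim-sum pairwise:
16 ⊕ 13 = 29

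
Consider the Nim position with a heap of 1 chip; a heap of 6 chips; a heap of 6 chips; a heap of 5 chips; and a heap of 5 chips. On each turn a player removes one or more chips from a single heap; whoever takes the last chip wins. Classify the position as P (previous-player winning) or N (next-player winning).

N-position

Nim-sum: 1 ^ 6 ^ 6 ^ 5 ^ 5 = 1.
The nim-sum is 1 ≠ 0, so this is an N-position: the player to move can win.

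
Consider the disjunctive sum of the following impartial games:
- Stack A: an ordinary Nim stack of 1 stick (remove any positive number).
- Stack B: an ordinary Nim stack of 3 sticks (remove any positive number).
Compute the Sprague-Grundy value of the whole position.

2

Stack A is a plain Nim stack of size 1, so its Grundy value is 1.
Stack B is a plain Nim stack of size 3, so its Grundy value is 3.
The value of a disjunctive sum is the nim-sum of the parts.
Combined value = 1 XOR 3 = 2.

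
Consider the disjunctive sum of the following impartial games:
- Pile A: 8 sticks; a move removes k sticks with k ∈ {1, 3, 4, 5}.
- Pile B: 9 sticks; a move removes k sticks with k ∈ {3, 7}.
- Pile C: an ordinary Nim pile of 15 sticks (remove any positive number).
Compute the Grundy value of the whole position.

For pile A, compute g(0), g(1), … with moves {1, 3, 4, 5}:
g(0) = mex{} = 0
g(1) = mex{0} = 1
g(2) = mex{1} = 0
g(3) = mex{0} = 1
g(4) = mex{0,1} = 2
g(5) = mex{0,1,2} = 3
g(6) = mex{0,1,3} = 2
g(7) = mex{0,1,2} = 3
g(8) = mex{1,2,3} = 0
So g(8) = 0.
For pile B, compute g(0), g(1), … with moves {3, 7}:
k:     0  1  2  3  4  5  6  7  8  9
g(k):  0  0  0  1  1  1  0  2  2  1
So g(9) = 1.
Pile C is a plain Nim pile of size 15, so its Grundy value is 15.
By the Sprague-Grundy theorem, the Grundy value of a sum of independent games is the XOR of the component values.
Combined value = 0 ⊕ 1 ⊕ 15 = 14.

14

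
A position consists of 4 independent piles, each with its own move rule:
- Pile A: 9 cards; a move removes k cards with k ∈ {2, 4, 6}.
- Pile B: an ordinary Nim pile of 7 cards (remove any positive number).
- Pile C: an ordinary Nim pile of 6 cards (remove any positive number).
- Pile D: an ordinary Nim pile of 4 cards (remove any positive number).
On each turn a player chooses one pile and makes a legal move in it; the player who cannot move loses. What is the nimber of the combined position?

5

Build the Grundy sequence for pile A with g(k) = mex{g(k−s) : s ∈ {2, 4, 6}, s ≤ k}:
g(0) = mex{} = 0
g(1) = mex{} = 0
g(2) = mex{0} = 1
g(3) = mex{0} = 1
g(4) = mex{0,1} = 2
g(5) = mex{0,1} = 2
g(6) = mex{0,1,2} = 3
g(7) = mex{0,1,2} = 3
g(8) = mex{1,2,3} = 0
g(9) = mex{1,2,3} = 0
So g(9) = 0.
Pile B is a plain Nim pile of size 7, so its Grundy value is 7.
Pile C is a plain Nim pile of size 6, so its Grundy value is 6.
Pile D is a plain Nim pile of size 4, so its Grundy value is 4.
By the Sprague-Grundy theorem, the Grundy value of a sum of independent games is the XOR of the component values.
Combined value = 0 XOR 7 XOR 6 XOR 4 = 5.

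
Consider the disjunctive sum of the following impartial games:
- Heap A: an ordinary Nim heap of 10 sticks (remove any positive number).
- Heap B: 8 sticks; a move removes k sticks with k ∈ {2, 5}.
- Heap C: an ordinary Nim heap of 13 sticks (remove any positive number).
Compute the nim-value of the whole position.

Heap A is a plain Nim heap of size 10, so its Grundy value is 10.
For heap B, compute g(0), g(1), … with moves {2, 5}:
g(0) = mex{} = 0
g(1) = mex{} = 0
g(2) = mex{0} = 1
g(3) = mex{0} = 1
g(4) = mex{1} = 0
g(5) = mex{0,1} = 2
g(6) = mex{0} = 1
g(7) = mex{1,2} = 0
g(8) = mex{1} = 0
So g(8) = 0.
Heap C is a plain Nim heap of size 13, so its Grundy value is 13.
The value of a disjunctive sum is the nim-sum of the parts.
Combined value = 10 XOR 0 XOR 13 = 7.

7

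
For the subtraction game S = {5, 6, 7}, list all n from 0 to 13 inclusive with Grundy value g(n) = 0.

Grundy values for subtraction set {5, 6, 7}:
k:     0  1  2  3  4  5  6  7  8  9 10 11 12 13
g(k):  0  0  0  0  0  1  1  1  1  1  2  2  0  0
The P-positions (g = 0) in 0..13 are 0, 1, 2, 3, 4, 12, 13.

0, 1, 2, 3, 4, 12, 13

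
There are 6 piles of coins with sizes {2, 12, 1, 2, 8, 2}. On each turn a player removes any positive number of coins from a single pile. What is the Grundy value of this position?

7

In binary:
  0010  (2)
  1100  (12)
  0001  (1)
  0010  (2)
  1000  (8)
  0010  (2)
  ----
  0111  (7)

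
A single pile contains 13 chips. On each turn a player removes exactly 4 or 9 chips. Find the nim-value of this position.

0

Build the Grundy sequence with g(k) = mex{g(k−s) : s ∈ {4, 9}, s ≤ k}:
k:     0  1  2  3  4  5  6  7  8  9 10 11 12 13
g(k):  0  0  0  0  1  1  1  1  0  2  2  2  1  0
So g(13) = 0.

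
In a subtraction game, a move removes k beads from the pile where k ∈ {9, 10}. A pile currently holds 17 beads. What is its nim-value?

1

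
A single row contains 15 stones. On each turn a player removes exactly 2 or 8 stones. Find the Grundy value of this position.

Compute g(0), g(1), … for moves {2, 8}:
k:     0  1  2  3  4  5  6  7  8  9 10 11 12 13 14 15
g(k):  0  0  1  1  0  0  1  1  2  2  0  0  1  1  0  0
So g(15) = 0.

0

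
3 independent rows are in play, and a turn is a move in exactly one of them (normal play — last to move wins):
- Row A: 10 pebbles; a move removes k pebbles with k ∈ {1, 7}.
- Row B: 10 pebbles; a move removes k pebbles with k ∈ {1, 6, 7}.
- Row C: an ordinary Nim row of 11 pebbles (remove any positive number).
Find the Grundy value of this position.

9

For row A, compute g(0), g(1), … with moves {1, 7}:
g(0) = mex{} = 0
g(1) = mex{0} = 1
g(2) = mex{1} = 0
g(3) = mex{0} = 1
g(4) = mex{1} = 0
g(5) = mex{0} = 1
g(6) = mex{1} = 0
g(7) = mex{0} = 1
g(8) = mex{1} = 0
g(9) = mex{0} = 1
g(10) = mex{1} = 0
So g(10) = 0.
Build the Grundy sequence for row B with g(k) = mex{g(k−s) : s ∈ {1, 6, 7}, s ≤ k}:
g(0) = mex{} = 0
g(1) = mex{0} = 1
g(2) = mex{1} = 0
g(3) = mex{0} = 1
g(4) = mex{1} = 0
g(5) = mex{0} = 1
g(6) = mex{0,1} = 2
g(7) = mex{0,1,2} = 3
g(8) = mex{0,1,3} = 2
g(9) = mex{0,1,2} = 3
g(10) = mex{0,1,3} = 2
So g(10) = 2.
Row C is a plain Nim row of size 11, so its Grundy value is 11.
The value of a disjunctive sum is the nim-sum of the parts.
Combined value = 0 ⊕ 2 ⊕ 11 = 9.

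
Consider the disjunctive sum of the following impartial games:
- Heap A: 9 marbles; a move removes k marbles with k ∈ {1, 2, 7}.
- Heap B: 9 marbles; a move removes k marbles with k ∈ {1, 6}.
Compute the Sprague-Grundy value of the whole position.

0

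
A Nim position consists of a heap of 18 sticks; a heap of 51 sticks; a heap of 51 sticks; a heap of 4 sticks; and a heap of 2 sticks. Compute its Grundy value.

20

Nim-sum: 18 XOR 51 XOR 51 XOR 4 XOR 2 = 20.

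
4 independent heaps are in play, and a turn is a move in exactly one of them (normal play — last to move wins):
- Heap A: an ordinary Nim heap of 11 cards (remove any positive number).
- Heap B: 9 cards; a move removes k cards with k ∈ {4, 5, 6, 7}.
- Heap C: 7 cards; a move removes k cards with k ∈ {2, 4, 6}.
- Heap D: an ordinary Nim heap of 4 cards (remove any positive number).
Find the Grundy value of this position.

14

Heap A is a plain Nim heap of size 11, so its Grundy value is 11.
Build the Grundy sequence for heap B with g(k) = mex{g(k−s) : s ∈ {4, 5, 6, 7}, s ≤ k}:
g(0) = mex{} = 0
g(1) = mex{} = 0
g(2) = mex{} = 0
g(3) = mex{} = 0
g(4) = mex{0} = 1
g(5) = mex{0} = 1
g(6) = mex{0} = 1
g(7) = mex{0} = 1
g(8) = mex{0,1} = 2
g(9) = mex{0,1} = 2
So g(9) = 2.
For heap C, compute g(0), g(1), … with moves {2, 4, 6}:
g(0) = mex{} = 0
g(1) = mex{} = 0
g(2) = mex{0} = 1
g(3) = mex{0} = 1
g(4) = mex{0,1} = 2
g(5) = mex{0,1} = 2
g(6) = mex{0,1,2} = 3
g(7) = mex{0,1,2} = 3
So g(7) = 3.
Heap D is a plain Nim heap of size 4, so its Grundy value is 4.
By the Sprague-Grundy theorem, the Grundy value of a sum of independent games is the XOR of the component values.
Combined value = 11 XOR 2 XOR 3 XOR 4 = 14.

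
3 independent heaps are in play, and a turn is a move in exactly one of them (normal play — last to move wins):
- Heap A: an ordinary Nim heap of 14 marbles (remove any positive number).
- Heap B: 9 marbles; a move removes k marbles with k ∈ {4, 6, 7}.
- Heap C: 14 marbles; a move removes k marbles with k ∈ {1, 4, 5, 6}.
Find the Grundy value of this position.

Heap A is a plain Nim heap of size 14, so its Grundy value is 14.
Build the Grundy sequence for heap B with g(k) = mex{g(k−s) : s ∈ {4, 6, 7}, s ≤ k}:
g(0) = mex{} = 0
g(1) = mex{} = 0
g(2) = mex{} = 0
g(3) = mex{} = 0
g(4) = mex{0} = 1
g(5) = mex{0} = 1
g(6) = mex{0} = 1
g(7) = mex{0} = 1
g(8) = mex{0,1} = 2
g(9) = mex{0,1} = 2
So g(9) = 2.
For heap C, compute g(0), g(1), … with moves {1, 4, 5, 6}:
g(0) = mex{} = 0
g(1) = mex{0} = 1
g(2) = mex{1} = 0
g(3) = mex{0} = 1
g(4) = mex{0,1} = 2
g(5) = mex{0,1,2} = 3
g(6) = mex{0,1,3} = 2
g(7) = mex{0,1,2} = 3
g(8) = mex{0,1,2,3} = 4
g(9) = mex{1,2,3,4} = 0
g(10) = mex{0,2,3} = 1
g(11) = mex{1,2,3} = 0
g(12) = mex{0,2,3,4} = 1
g(13) = mex{0,1,3,4} = 2
g(14) = mex{0,1,2,4} = 3
So g(14) = 3.
By the Sprague-Grundy theorem, the Grundy value of a sum of independent games is the XOR of the component values.
Combined value = 14 ⊕ 2 ⊕ 3 = 15.

15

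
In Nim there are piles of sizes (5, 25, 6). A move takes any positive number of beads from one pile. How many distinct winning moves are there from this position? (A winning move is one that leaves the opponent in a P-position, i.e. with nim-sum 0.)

Compute the nim-sum pairwise:
5 XOR 25 = 28
28 XOR 6 = 26
The overall nim-sum is X = 26. A pile of size p has a winning move iff p XOR X < p (reduce it to p XOR X).
  5: 5 XOR 26 = 31 ≥ 5 — no move.
  25: 25 XOR 26 = 3 < 25 — winning move (to 3).
  6: 6 XOR 26 = 28 ≥ 6 — no move.
That gives 1 winning move.

1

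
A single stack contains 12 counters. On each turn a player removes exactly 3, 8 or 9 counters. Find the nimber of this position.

0

Build the Grundy sequence with g(k) = mex{g(k−s) : s ∈ {3, 8, 9}, s ≤ k}:
k:     0  1  2  3  4  5  6  7  8  9 10 11 12
g(k):  0  0  0  1  1  1  0  0  2  1  1  3  0
So g(12) = 0.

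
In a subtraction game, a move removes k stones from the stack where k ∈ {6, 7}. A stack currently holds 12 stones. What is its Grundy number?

2

Build the Grundy sequence with g(k) = mex{g(k−s) : s ∈ {6, 7}, s ≤ k}:
g(0) = mex{} = 0
g(1) = mex{} = 0
g(2) = mex{} = 0
g(3) = mex{} = 0
g(4) = mex{} = 0
g(5) = mex{} = 0
g(6) = mex{0} = 1
g(7) = mex{0} = 1
g(8) = mex{0} = 1
g(9) = mex{0} = 1
g(10) = mex{0} = 1
g(11) = mex{0} = 1
g(12) = mex{0,1} = 2
So g(12) = 2.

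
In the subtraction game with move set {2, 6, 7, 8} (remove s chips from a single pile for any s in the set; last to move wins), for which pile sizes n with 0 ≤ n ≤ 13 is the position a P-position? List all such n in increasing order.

0, 1, 4, 5

Build the Grundy sequence with g(k) = mex{g(k−s) : s ∈ {2, 6, 7, 8}, s ≤ k}:
g(0) = mex{} = 0
g(1) = mex{} = 0
g(2) = mex{0} = 1
g(3) = mex{0} = 1
g(4) = mex{1} = 0
g(5) = mex{1} = 0
g(6) = mex{0} = 1
g(7) = mex{0} = 1
g(8) = mex{0,1} = 2
g(9) = mex{0,1} = 2
g(10) = mex{0,1,2} = 3
g(11) = mex{0,1,2} = 3
g(12) = mex{0,1,3} = 2
g(13) = mex{0,1,3} = 2
The P-positions (g = 0) in 0..13 are 0, 1, 4, 5.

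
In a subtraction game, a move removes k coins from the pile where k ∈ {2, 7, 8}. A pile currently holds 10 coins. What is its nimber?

0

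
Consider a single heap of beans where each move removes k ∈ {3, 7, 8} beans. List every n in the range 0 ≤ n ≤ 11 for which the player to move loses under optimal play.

0, 1, 2, 6, 11

Build the Grundy sequence with g(k) = mex{g(k−s) : s ∈ {3, 7, 8}, s ≤ k}:
k:     0  1  2  3  4  5  6  7  8  9 10 11
g(k):  0  0  0  1  1  1  0  2  2  1  3  0
The P-positions (g = 0) in 0..11 are 0, 1, 2, 6, 11.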